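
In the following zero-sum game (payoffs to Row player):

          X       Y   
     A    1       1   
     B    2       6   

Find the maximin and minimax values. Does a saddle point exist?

Maximin = 2, Minimax = 2, Saddle: True

Work:
Row minimums: [1, 2] → maximin = 2
Column maximums: [2, 6] → minimax = 2
Saddle point exists! Game value = 2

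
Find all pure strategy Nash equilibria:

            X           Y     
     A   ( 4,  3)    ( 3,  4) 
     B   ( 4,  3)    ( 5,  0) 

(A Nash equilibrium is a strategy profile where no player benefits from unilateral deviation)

Nash equilibrium: (B, X)

Work:
Best responses:
  P1 vs X: payoffs [4, 4] → best response A/B (payoff 4)
  P1 vs Y: payoffs [3, 5] → best response B (payoff 5)
  P2 vs A: payoffs [3, 4] → best response Y (payoff 4)
  P2 vs B: payoffs [3, 0] → best response X (payoff 3)
Mutual best responses: (B,X) → Nash equilibria.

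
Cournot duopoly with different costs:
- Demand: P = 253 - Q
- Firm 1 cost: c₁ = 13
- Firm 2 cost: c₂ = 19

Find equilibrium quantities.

q₁* = 82.0, q₂* = 76.0

Work:
Reaction: q₁ = (253 - 13 - q₂)/2
Reaction: q₂ = (253 - 19 - q₁)/2
Solve simultaneously:
q₁* = (253 - 2×13 + 19)/3 = 82.0
q₂* = (253 - 2×19 + 13)/3 = 76.0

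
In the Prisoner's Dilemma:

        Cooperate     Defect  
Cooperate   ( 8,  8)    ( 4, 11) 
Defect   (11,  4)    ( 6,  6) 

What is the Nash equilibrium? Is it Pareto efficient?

(Defect, Defect) is NE; not Pareto efficient

Work:
Defect dominates Cooperate for both players:
If P2 cooperates: Defect (11) > Cooperate (8)
If P2 defects: Defect (6) > Cooperate (4)
NE: (Defect, Defect) with payoff (6, 6)
But (Cooperate, Cooperate) = (8, 8) Pareto dominates (6, 6)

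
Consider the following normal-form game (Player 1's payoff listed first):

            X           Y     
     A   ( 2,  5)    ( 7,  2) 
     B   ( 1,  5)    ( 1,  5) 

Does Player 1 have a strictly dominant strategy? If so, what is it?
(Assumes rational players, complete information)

Yes, Player 1's strictly dominant strategy is A

Work:
A strategy strictly dominates another if it gives a strictly higher payoff against every opponent action. Compare each pair of P1's strategies column-by-column:
  A vs B: [2 vs 1, 7 vs 1] → A strictly dominates B
  B vs A: [1 vs 2, 1 vs 7] → B does not strictly dominate A (column X: 1 ≤ 2)
A strictly dominates every other strategy → strictly dominant.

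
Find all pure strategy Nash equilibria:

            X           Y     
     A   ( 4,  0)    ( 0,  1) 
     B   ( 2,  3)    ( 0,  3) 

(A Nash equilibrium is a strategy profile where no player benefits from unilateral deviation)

Nash equilibrium: (A, Y), (B, Y)

Work:
Best responses:
  P1 vs X: payoffs [4, 2] → best response A (payoff 4)
  P1 vs Y: payoffs [0, 0] → best response A/B (payoff 0)
  P2 vs A: payoffs [0, 1] → best response Y (payoff 1)
  P2 vs B: payoffs [3, 3] → best response X/Y (payoff 3)
Mutual best responses: (A,Y), (B,Y) → Nash equilibria.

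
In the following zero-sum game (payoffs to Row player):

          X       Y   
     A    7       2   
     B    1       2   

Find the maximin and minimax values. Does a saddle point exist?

Maximin = 2, Minimax = 2, Saddle: True

Work:
Row minimums: [2, 1] → maximin = 2
Column maximums: [7, 2] → minimax = 2
Saddle point exists! Game value = 2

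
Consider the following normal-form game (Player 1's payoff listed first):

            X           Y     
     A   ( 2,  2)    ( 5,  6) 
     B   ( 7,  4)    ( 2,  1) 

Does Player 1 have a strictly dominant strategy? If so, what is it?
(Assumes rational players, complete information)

No strictly dominant strategy exists for Player 1

Work:
A strategy strictly dominates another if it gives a strictly higher payoff against every opponent action. Compare each pair of P1's strategies column-by-column:
  A vs B: [2 vs 7, 5 vs 2] → A does not strictly dominate B (column X: 2 ≤ 7)
  B vs A: [7 vs 2, 2 vs 5] → B does not strictly dominate A (column Y: 2 ≤ 5)
No single strategy strictly dominates all others → no strictly dominant strategy.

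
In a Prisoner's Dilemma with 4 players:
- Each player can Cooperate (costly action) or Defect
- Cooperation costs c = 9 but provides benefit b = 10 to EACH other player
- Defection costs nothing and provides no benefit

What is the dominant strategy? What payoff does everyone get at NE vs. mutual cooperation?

Dominant: Defect; NE payoff = 0; Coop payoff = 21

Work:
Defect dominates (saves cost c = 9, benefit to others is external)
NE: All defect → everyone gets 0
If all cooperate: each receives (3)×10 - 9 = 21
Social dilemma: 21 > 0 but NE gives 0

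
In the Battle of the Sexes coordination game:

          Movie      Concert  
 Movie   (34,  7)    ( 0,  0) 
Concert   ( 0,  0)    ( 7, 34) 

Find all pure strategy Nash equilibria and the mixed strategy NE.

Pure NE: (Movie, Movie) and (Concert, Concert); Mixed NE: p = 0.8293, q = 0.1707

Work:
Check pure NE:
(Movie, Movie): (34, 7) - no unilateral deviation beneficial
(Concert, Concert): (7, 34) - no unilateral deviation beneficial
Mixed NE: P1 plays Movie with p = 0.8293, P2 plays Movie with q = 0.1707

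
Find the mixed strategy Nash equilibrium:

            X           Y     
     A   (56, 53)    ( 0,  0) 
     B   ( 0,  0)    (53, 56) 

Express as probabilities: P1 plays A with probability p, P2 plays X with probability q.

p = 0.5138, q = 0.4862

Work:
Find probabilities that make opponent indifferent:
P2 chooses q to make P1 indifferent between A and B
P1 chooses p to make P2 indifferent between X and Y
Mixed NE: P1 plays (A: 0.5138, B: 0.4862), P2 plays (X: 0.4862, Y: 0.5138)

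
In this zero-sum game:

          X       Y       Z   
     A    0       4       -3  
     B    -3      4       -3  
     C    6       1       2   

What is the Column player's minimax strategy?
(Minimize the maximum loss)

Column should play Z, value = 2

Work:
Column player minimizes Row's maximum payoff:
Column X: max payoff to Row = 6
Column Y: max payoff to Row = 4
Column Z: max payoff to Row = 2
Minimum is 2, achieved by column Z.
Minimax strategy: Z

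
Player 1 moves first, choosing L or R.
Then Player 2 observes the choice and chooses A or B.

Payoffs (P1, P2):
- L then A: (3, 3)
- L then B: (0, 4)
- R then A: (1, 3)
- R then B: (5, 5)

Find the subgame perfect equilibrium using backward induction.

P1 plays R, P2 plays B after L and B after R; Payoff (5, 5)

Work:
Backward induction:
After L: P2 chooses B → P1 gets 0
After R: P2 chooses B → P1 gets 5
P1 chooses R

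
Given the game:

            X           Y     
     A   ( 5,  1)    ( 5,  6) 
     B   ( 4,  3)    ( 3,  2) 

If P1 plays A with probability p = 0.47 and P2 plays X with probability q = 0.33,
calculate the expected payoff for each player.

E[P1] = 4.1149, E[P2] = 3.2794

Work:
E[P1] = p·q·π₁(A,X) + p·(1-q)·π₁(A,Y) + (1-p)·q·π₁(B,X) + (1-p)·(1-q)·π₁(B,Y)
= 0.47·0.33·5 + 0.47·0.67·5 + 0.53·0.33·4 + 0.53·0.67·3
= 4.1149

E[P2] = 3.2794 (similar calculation)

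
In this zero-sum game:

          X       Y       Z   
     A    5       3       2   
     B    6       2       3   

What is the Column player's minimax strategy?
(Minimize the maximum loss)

Column should play Y or Z (all achieve the minimum), value = 3

Work:
Column player minimizes Row's maximum payoff:
Column X: max payoff to Row = 6
Column Y: max payoff to Row = 3
Column Z: max payoff to Row = 3
Minimum is 3, achieved by columns Y, Z (tied).
Each of Y or Z is a minimax strategy.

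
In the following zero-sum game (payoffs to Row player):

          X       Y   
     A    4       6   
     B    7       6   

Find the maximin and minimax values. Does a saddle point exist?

Maximin = 6, Minimax = 6, Saddle: True

Work:
Row minimums: [4, 6] → maximin = 6
Column maximums: [7, 6] → minimax = 6
Saddle point exists! Game value = 6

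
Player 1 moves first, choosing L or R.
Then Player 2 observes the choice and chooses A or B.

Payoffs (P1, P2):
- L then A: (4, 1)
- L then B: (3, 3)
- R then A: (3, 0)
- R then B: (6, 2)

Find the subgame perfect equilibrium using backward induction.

P1 plays R, P2 plays B after L and B after R; Payoff (6, 2)

Work:
Backward induction:
After L: P2 chooses B → P1 gets 3
After R: P2 chooses B → P1 gets 6
P1 chooses R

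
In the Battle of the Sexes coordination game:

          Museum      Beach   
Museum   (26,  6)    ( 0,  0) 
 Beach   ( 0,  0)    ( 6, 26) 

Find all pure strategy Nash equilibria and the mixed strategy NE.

Pure NE: (Museum, Museum) and (Beach, Beach); Mixed NE: p = 0.8125, q = 0.1875

Work:
Check pure NE:
(Museum, Museum): (26, 6) - no unilateral deviation beneficial
(Beach, Beach): (6, 26) - no unilateral deviation beneficial
Mixed NE: P1 plays Museum with p = 0.8125, P2 plays Museum with q = 0.1875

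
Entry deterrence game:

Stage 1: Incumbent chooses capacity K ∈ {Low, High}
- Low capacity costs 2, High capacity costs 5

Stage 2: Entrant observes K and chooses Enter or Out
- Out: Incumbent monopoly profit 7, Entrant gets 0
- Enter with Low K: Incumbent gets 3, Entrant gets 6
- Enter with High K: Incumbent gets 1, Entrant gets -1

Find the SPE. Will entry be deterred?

SPE: (High, Enter|Low, Out|High); Entry deterred. Incumbent net profit = 2

Work:
After Low K: Entrant enters (6 > 0)
After High K: Entrant stays out (-1 < 0)
Incumbent: Low → 3−2=1, High → 7−5=2
Incumbent chooses High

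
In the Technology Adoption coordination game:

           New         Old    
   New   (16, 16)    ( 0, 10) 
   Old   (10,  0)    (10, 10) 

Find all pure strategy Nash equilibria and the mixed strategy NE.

Pure NE: (New, New) and (Old, Old); Mixed NE: p = 0.625, q = 0.625

Work:
Check pure NE:
(New, New): (16, 16) - no unilateral deviation beneficial
(Old, Old): (10, 10) - no unilateral deviation beneficial
Mixed NE: P1 plays New with p = 0.625, P2 plays New with q = 0.625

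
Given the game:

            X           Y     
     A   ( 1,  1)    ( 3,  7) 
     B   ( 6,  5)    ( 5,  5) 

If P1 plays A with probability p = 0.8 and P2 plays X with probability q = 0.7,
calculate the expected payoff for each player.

E[P1] = 2.42, E[P2] = 3.24

Work:
E[P1] = p·q·π₁(A,X) + p·(1-q)·π₁(A,Y) + (1-p)·q·π₁(B,X) + (1-p)·(1-q)·π₁(B,Y)
= 0.8·0.7·1 + 0.8·0.3·3 + 0.2·0.7·6 + 0.2·0.3·5
= 2.42

E[P2] = 3.24 (similar calculation)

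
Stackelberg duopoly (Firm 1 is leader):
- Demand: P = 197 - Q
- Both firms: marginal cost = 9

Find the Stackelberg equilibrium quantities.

q₁* (leader) = 94.0, q₂* (follower) = 47.0

Work:
Follower's reaction: q₂ = (a - c - q₁)/2
Leader substitutes: π₁ = q₁·(a - q₁ - (a-c-q₁)/2 - c)
FOC: q₁* = (197 - 9)/2 = 94.00
Then: q₂* = (197 - 9 - 94.0)/2 = 47.00
Leader has first-mover advantage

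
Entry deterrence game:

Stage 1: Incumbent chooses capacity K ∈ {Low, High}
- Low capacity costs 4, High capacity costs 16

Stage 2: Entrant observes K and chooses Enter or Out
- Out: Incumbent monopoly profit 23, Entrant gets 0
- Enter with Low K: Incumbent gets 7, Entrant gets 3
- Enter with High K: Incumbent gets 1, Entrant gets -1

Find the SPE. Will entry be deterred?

SPE: (High, Enter|Low, Out|High); Entry deterred. Incumbent net profit = 7

Work:
After Low K: Entrant enters (3 > 0)
After High K: Entrant stays out (-1 < 0)
Incumbent: Low → 7−4=3, High → 23−16=7
Incumbent chooses High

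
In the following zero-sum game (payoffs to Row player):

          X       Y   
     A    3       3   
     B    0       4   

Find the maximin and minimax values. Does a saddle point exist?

Maximin = 3, Minimax = 3, Saddle: True

Work:
Row minimums: [3, 0] → maximin = 3
Column maximums: [3, 4] → minimax = 3
Saddle point exists! Game value = 3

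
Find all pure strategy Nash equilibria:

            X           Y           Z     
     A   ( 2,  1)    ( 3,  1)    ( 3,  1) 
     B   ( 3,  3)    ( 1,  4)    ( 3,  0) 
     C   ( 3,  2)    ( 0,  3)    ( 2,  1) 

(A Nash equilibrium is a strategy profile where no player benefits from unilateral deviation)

Nash equilibrium: (A, Y), (A, Z)

Work:
Best responses:
  P1 vs X: payoffs [2, 3, 3] → best response B/C (payoff 3)
  P1 vs Y: payoffs [3, 1, 0] → best response A (payoff 3)
  P1 vs Z: payoffs [3, 3, 2] → best response A/B (payoff 3)
  P2 vs A: payoffs [1, 1, 1] → best response X/Y/Z (payoff 1)
  P2 vs B: payoffs [3, 4, 0] → best response Y (payoff 4)
  P2 vs C: payoffs [2, 3, 1] → best response Y (payoff 3)
Mutual best responses: (A,Y), (A,Z) → Nash equilibria.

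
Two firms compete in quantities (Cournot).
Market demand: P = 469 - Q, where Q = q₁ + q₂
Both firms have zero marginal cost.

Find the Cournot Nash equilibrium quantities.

q₁* = q₂* = 156.33; P* = 156.33

Work:
Profit: π_i = P·q_i = (a - q_i - q_j)·q_i
FOC: ∂π_i/∂q_i = a - 2q_i - q_j = 0
Reaction function: q_i = (469 - q_j)/2
Symmetry: q* = 469/3 = 156.33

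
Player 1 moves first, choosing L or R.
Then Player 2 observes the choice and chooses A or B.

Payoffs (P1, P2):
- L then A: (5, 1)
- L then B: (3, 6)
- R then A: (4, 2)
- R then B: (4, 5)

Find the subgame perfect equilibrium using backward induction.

P1 plays R, P2 plays B after L and B after R; Payoff (4, 5)

Work:
Backward induction:
After L: P2 chooses B → P1 gets 3
After R: P2 chooses B → P1 gets 4
P1 chooses R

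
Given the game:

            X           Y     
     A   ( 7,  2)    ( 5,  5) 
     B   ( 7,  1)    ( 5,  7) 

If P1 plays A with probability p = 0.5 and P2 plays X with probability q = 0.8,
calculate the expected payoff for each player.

E[P1] = 6.6, E[P2] = 2.4

Work:
E[P1] = p·q·π₁(A,X) + p·(1-q)·π₁(A,Y) + (1-p)·q·π₁(B,X) + (1-p)·(1-q)·π₁(B,Y)
= 0.5·0.8·7 + 0.5·0.2·5 + 0.5·0.8·7 + 0.5·0.2·5
= 6.6

E[P2] = 2.4 (similar calculation)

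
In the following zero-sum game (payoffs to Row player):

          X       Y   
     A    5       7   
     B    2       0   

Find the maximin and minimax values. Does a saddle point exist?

Maximin = 5, Minimax = 5, Saddle: True

Work:
Row minimums: [5, 0] → maximin = 5
Column maximums: [5, 7] → minimax = 5
Saddle point exists! Game value = 5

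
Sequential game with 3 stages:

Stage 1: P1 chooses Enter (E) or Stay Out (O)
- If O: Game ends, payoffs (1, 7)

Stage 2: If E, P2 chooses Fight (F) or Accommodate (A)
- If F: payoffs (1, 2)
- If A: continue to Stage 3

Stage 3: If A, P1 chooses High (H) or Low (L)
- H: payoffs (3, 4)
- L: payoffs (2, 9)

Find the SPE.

SPE: (E, A, H); Outcome (3, 4)

Work:
Stage 3: P1 chooses H (3 vs 2)
Stage 2: P2: F->2, A->4 (anticipating H). Choose A
Stage 1: P1: O->1, E->3 (anticipating A, H). Choose E
SPE path: E -> A -> H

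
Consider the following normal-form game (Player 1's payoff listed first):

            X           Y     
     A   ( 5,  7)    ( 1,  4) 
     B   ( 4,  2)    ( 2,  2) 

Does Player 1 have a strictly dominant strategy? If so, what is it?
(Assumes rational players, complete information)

No strictly dominant strategy exists for Player 1

Work:
A strategy strictly dominates another if it gives a strictly higher payoff against every opponent action. Compare each pair of P1's strategies column-by-column:
  A vs B: [5 vs 4, 1 vs 2] → A does not strictly dominate B (column Y: 1 ≤ 2)
  B vs A: [4 vs 5, 2 vs 1] → B does not strictly dominate A (column X: 4 ≤ 5)
No single strategy strictly dominates all others → no strictly dominant strategy.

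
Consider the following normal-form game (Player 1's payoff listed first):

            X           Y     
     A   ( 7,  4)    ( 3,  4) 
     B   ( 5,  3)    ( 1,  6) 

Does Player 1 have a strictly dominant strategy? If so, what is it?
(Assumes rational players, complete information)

Yes, Player 1's strictly dominant strategy is A

Work:
A strategy strictly dominates another if it gives a strictly higher payoff against every opponent action. Compare each pair of P1's strategies column-by-column:
  A vs B: [7 vs 5, 3 vs 1] → A strictly dominates B
  B vs A: [5 vs 7, 1 vs 3] → B does not strictly dominate A (column X: 5 ≤ 7)
A strictly dominates every other strategy → strictly dominant.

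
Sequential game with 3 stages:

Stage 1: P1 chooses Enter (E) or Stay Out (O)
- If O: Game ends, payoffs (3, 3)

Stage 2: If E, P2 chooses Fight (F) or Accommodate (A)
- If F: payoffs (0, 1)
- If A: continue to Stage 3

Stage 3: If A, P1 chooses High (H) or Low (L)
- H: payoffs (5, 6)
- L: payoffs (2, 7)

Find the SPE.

SPE: (E, A, H); Outcome (5, 6)

Work:
Stage 3: P1 chooses H (5 vs 2)
Stage 2: P2: F->1, A->6 (anticipating H). Choose A
Stage 1: P1: O->3, E->5 (anticipating A, H). Choose E
SPE path: E -> A -> H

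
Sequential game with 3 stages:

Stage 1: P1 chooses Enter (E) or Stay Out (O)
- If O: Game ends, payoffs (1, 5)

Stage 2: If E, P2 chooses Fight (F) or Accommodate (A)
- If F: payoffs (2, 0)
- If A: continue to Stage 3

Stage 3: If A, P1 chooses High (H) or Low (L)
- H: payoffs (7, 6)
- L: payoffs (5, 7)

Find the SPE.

SPE: (E, A, H); Outcome (7, 6)

Work:
Stage 3: P1 chooses H (7 vs 5)
Stage 2: P2: F->0, A->6 (anticipating H). Choose A
Stage 1: P1: O->1, E->7 (anticipating A, H). Choose E
SPE path: E -> A -> H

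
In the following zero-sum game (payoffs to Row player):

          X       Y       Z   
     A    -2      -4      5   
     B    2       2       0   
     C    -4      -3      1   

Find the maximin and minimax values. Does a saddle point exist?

Maximin = 0, Minimax = 2, Saddle: False

Work:
Row minimums: [-4, 0, -4] → maximin = 0
Column maximums: [2, 2, 5] → minimax = 2
No saddle point (maximin ≠ minimax). Mixed strategy needed.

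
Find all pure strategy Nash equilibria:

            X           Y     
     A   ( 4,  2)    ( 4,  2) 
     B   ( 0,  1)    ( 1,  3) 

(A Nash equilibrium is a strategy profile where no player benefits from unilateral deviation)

Nash equilibrium: (A, X), (A, Y)

Work:
Best responses:
  P1 vs X: payoffs [4, 0] → best response A (payoff 4)
  P1 vs Y: payoffs [4, 1] → best response A (payoff 4)
  P2 vs A: payoffs [2, 2] → best response X/Y (payoff 2)
  P2 vs B: payoffs [1, 3] → best response Y (payoff 3)
Mutual best responses: (A,X), (A,Y) → Nash equilibria.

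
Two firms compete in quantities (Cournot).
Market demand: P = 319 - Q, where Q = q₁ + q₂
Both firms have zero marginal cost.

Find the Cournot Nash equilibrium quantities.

q₁* = q₂* = 106.33; P* = 106.33

Work:
Profit: π_i = P·q_i = (a - q_i - q_j)·q_i
FOC: ∂π_i/∂q_i = a - 2q_i - q_j = 0
Reaction function: q_i = (319 - q_j)/2
Symmetry: q* = 319/3 = 106.33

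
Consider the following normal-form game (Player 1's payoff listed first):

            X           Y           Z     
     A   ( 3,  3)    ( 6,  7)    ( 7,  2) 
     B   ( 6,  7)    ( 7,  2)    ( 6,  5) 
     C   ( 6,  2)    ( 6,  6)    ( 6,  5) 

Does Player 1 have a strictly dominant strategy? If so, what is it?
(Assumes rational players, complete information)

No strictly dominant strategy exists for Player 1

Work:
A strategy strictly dominates another if it gives a strictly higher payoff against every opponent action. Compare each pair of P1's strategies column-by-column:
  A vs B: [3 vs 6, 6 vs 7, 7 vs 6] → A does not strictly dominate B (column X: 3 ≤ 6)
  A vs C: [3 vs 6, 6 vs 6, 7 vs 6] → A does not strictly dominate C (column X: 3 ≤ 6)
  B vs A: [6 vs 3, 7 vs 6, 6 vs 7] → B does not strictly dominate A (column Z: 6 ≤ 7)
  B vs C: [6 vs 6, 7 vs 6, 6 vs 6] → B does not strictly dominate C (column X: 6 ≤ 6)
  C vs A: [6 vs 3, 6 vs 6, 6 vs 7] → C does not strictly dominate A (column Y: 6 ≤ 6)
  C vs B: [6 vs 6, 6 vs 7, 6 vs 6] → C does not strictly dominate B (column X: 6 ≤ 6)
No single strategy strictly dominates all others → no strictly dominant strategy.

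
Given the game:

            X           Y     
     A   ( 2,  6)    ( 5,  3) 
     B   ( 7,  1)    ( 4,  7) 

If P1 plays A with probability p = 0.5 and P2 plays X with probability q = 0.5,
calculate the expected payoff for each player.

E[P1] = 4.5, E[P2] = 4.25

Work:
E[P1] = p·q·π₁(A,X) + p·(1-q)·π₁(A,Y) + (1-p)·q·π₁(B,X) + (1-p)·(1-q)·π₁(B,Y)
= 0.5·0.5·2 + 0.5·0.5·5 + 0.5·0.5·7 + 0.5·0.5·4
= 4.5

E[P2] = 4.25 (similar calculation)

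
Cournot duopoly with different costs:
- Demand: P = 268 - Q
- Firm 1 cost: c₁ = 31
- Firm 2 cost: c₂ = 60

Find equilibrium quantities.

q₁* = 88.67, q₂* = 59.67

Work:
Reaction: q₁ = (268 - 31 - q₂)/2
Reaction: q₂ = (268 - 60 - q₁)/2
Solve simultaneously:
q₁* = (268 - 2×31 + 60)/3 = 88.67
q₂* = (268 - 2×60 + 31)/3 = 59.67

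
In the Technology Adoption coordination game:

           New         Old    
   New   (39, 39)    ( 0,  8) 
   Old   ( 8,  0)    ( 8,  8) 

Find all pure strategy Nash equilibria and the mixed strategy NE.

Pure NE: (New, New) and (Old, Old); Mixed NE: p = 0.2051, q = 0.2051

Work:
Check pure NE:
(New, New): (39, 39) - no unilateral deviation beneficial
(Old, Old): (8, 8) - no unilateral deviation beneficial
Mixed NE: P1 plays New with p = 0.2051, P2 plays New with q = 0.2051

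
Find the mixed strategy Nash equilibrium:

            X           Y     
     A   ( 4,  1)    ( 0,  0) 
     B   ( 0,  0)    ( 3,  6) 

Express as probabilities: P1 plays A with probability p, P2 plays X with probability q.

p = 0.8571, q = 0.4286

Work:
Find probabilities that make opponent indifferent:
P2 chooses q to make P1 indifferent between A and B
P1 chooses p to make P2 indifferent between X and Y
Mixed NE: P1 plays (A: 0.8571, B: 0.1429), P2 plays (X: 0.4286, Y: 0.5714)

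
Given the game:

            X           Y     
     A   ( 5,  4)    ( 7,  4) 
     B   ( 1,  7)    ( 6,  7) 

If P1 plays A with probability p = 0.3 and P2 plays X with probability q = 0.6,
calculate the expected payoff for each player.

E[P1] = 3.84, E[P2] = 6.1

Work:
E[P1] = p·q·π₁(A,X) + p·(1-q)·π₁(A,Y) + (1-p)·q·π₁(B,X) + (1-p)·(1-q)·π₁(B,Y)
= 0.3·0.6·5 + 0.3·0.4·7 + 0.7·0.6·1 + 0.7·0.4·6
= 3.84

E[P2] = 6.1 (similar calculation)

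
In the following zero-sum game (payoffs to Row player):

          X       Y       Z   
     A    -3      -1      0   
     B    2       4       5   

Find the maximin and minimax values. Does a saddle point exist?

Maximin = 2, Minimax = 2, Saddle: True

Work:
Row minimums: [-3, 2] → maximin = 2
Column maximums: [2, 4, 5] → minimax = 2
Saddle point exists! Game value = 2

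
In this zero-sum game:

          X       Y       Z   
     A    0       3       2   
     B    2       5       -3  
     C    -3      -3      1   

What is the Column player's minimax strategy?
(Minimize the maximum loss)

Column should play X or Z (all achieve the minimum), value = 2

Work:
Column player minimizes Row's maximum payoff:
Column X: max payoff to Row = 2
Column Y: max payoff to Row = 5
Column Z: max payoff to Row = 2
Minimum is 2, achieved by columns X, Z (tied).
Each of X or Z is a minimax strategy.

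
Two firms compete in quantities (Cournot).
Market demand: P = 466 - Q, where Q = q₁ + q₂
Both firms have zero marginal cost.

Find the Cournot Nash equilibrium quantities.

q₁* = q₂* = 155.33; P* = 155.33

Work:
Profit: π_i = P·q_i = (a - q_i - q_j)·q_i
FOC: ∂π_i/∂q_i = a - 2q_i - q_j = 0
Reaction function: q_i = (466 - q_j)/2
Symmetry: q* = 466/3 = 155.33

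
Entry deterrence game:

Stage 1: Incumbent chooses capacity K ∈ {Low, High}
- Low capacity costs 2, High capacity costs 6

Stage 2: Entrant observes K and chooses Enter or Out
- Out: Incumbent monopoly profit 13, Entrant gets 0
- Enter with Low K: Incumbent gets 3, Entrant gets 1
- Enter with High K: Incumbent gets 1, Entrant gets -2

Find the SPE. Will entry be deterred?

SPE: (High, Enter|Low, Out|High); Entry deterred. Incumbent net profit = 7

Work:
After Low K: Entrant enters (1 > 0)
After High K: Entrant stays out (-2 < 0)
Incumbent: Low → 3−2=1, High → 13−6=7
Incumbent chooses High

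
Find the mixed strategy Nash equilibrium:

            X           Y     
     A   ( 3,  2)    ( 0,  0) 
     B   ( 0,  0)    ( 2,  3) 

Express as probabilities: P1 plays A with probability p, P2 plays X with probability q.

p = 0.6, q = 0.4

Work:
Find probabilities that make opponent indifferent:
P2 chooses q to make P1 indifferent between A and B
P1 chooses p to make P2 indifferent between X and Y
Mixed NE: P1 plays (A: 0.6, B: 0.4), P2 plays (X: 0.4, Y: 0.6)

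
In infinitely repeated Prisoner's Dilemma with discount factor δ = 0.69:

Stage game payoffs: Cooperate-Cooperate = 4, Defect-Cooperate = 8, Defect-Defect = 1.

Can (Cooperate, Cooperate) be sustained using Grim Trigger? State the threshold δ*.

δ* = 0.5714; since δ = 0.69 ≥ 0.5714, cooperation can be sustained

Work:
For Grim Trigger:
Cooperate forever: 4/(1-δ)
Defect then punished: 8 + 1·δ/(1-δ)
Need: 4/(1-δ) ≥ 8 + 1·δ/(1-δ)
Solving: δ ≥ (T-R)/(T-P) = (8-4)/(8-1) = 0.5714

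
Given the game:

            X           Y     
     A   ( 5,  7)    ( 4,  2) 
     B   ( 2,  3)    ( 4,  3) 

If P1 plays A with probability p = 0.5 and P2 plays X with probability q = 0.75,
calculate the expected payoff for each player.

E[P1] = 3.625, E[P2] = 4.375

Work:
E[P1] = p·q·π₁(A,X) + p·(1-q)·π₁(A,Y) + (1-p)·q·π₁(B,X) + (1-p)·(1-q)·π₁(B,Y)
= 0.5·0.75·5 + 0.5·0.25·4 + 0.5·0.75·2 + 0.5·0.25·4
= 3.625

E[P2] = 4.375 (similar calculation)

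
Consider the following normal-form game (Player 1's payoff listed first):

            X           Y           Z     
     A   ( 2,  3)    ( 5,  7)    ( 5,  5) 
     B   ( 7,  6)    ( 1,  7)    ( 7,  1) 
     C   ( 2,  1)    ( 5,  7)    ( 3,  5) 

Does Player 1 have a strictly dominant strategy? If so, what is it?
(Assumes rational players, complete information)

No strictly dominant strategy exists for Player 1

Work:
A strategy strictly dominates another if it gives a strictly higher payoff against every opponent action. Compare each pair of P1's strategies column-by-column:
  A vs B: [2 vs 7, 5 vs 1, 5 vs 7] → A does not strictly dominate B (column X: 2 ≤ 7)
  A vs C: [2 vs 2, 5 vs 5, 5 vs 3] → A does not strictly dominate C (column X: 2 ≤ 2)
  B vs A: [7 vs 2, 1 vs 5, 7 vs 5] → B does not strictly dominate A (column Y: 1 ≤ 5)
  B vs C: [7 vs 2, 1 vs 5, 7 vs 3] → B does not strictly dominate C (column Y: 1 ≤ 5)
  C vs A: [2 vs 2, 5 vs 5, 3 vs 5] → C does not strictly dominate A (column X: 2 ≤ 2)
  C vs B: [2 vs 7, 5 vs 1, 3 vs 7] → C does not strictly dominate B (column X: 2 ≤ 7)
No single strategy strictly dominates all others → no strictly dominant strategy.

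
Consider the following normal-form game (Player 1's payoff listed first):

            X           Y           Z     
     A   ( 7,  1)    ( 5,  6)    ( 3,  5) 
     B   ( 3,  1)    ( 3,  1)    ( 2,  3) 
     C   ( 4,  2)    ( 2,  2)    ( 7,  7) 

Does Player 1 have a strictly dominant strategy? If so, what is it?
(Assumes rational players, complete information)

No strictly dominant strategy exists for Player 1

Work:
A strategy strictly dominates another if it gives a strictly higher payoff against every opponent action. Compare each pair of P1's strategies column-by-column:
  A vs B: [7 vs 3, 5 vs 3, 3 vs 2] → A strictly dominates B
  A vs C: [7 vs 4, 5 vs 2, 3 vs 7] → A does not strictly dominate C (column Z: 3 ≤ 7)
  B vs A: [3 vs 7, 3 vs 5, 2 vs 3] → B does not strictly dominate A (column X: 3 ≤ 7)
  B vs C: [3 vs 4, 3 vs 2, 2 vs 7] → B does not strictly dominate C (column X: 3 ≤ 4)
  C vs A: [4 vs 7, 2 vs 5, 7 vs 3] → C does not strictly dominate A (column X: 4 ≤ 7)
  C vs B: [4 vs 3, 2 vs 3, 7 vs 2] → C does not strictly dominate B (column Y: 2 ≤ 3)
No single strategy strictly dominates all others → no strictly dominant strategy.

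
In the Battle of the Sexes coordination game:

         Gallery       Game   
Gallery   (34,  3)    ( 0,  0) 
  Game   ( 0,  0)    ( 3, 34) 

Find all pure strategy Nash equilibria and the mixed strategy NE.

Pure NE: (Gallery, Gallery) and (Game, Game); Mixed NE: p = 0.9189, q = 0.0811

Work:
Check pure NE:
(Gallery, Gallery): (34, 3) - no unilateral deviation beneficial
(Game, Game): (3, 34) - no unilateral deviation beneficial
Mixed NE: P1 plays Gallery with p = 0.9189, P2 plays Gallery with q = 0.0811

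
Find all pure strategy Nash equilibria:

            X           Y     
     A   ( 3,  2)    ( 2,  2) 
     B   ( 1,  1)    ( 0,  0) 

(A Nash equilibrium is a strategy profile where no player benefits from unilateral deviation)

Nash equilibrium: (A, X), (A, Y)

Work:
Best responses:
  P1 vs X: payoffs [3, 1] → best response A (payoff 3)
  P1 vs Y: payoffs [2, 0] → best response A (payoff 2)
  P2 vs A: payoffs [2, 2] → best response X/Y (payoff 2)
  P2 vs B: payoffs [1, 0] → best response X (payoff 1)
Mutual best responses: (A,X), (A,Y) → Nash equilibria.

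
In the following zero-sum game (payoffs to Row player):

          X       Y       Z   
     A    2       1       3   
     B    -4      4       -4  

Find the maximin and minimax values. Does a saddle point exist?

Maximin = 1, Minimax = 2, Saddle: False

Work:
Row minimums: [1, -4] → maximin = 1
Column maximums: [2, 4, 3] → minimax = 2
No saddle point (maximin ≠ minimax). Mixed strategy needed.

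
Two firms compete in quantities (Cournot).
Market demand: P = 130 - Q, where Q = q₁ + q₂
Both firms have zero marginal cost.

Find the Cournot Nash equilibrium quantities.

q₁* = q₂* = 43.33; P* = 43.33

Work:
Profit: π_i = P·q_i = (a - q_i - q_j)·q_i
FOC: ∂π_i/∂q_i = a - 2q_i - q_j = 0
Reaction function: q_i = (130 - q_j)/2
Symmetry: q* = 130/3 = 43.33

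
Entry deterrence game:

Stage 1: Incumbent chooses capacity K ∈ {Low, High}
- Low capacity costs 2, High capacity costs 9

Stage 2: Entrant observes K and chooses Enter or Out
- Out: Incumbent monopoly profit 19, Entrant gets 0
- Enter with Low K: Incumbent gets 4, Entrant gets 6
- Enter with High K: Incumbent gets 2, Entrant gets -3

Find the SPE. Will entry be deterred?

SPE: (High, Enter|Low, Out|High); Entry deterred. Incumbent net profit = 10

Work:
After Low K: Entrant enters (6 > 0)
After High K: Entrant stays out (-3 < 0)
Incumbent: Low → 4−2=2, High → 19−9=10
Incumbent chooses High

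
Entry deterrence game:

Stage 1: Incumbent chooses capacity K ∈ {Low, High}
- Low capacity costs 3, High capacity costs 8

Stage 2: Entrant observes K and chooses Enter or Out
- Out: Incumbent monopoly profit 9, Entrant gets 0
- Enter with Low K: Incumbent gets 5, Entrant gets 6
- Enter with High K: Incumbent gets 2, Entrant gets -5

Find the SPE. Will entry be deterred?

SPE: (Low, Enter|Low, Out|High); Entry not deterred. Incumbent net profit = 2, Entrant gets 6

Work:
After Low K: Entrant enters (6 > 0)
After High K: Entrant stays out (-5 < 0)
Incumbent: Low → 5−3=2, High → 9−8=1
Incumbent chooses Low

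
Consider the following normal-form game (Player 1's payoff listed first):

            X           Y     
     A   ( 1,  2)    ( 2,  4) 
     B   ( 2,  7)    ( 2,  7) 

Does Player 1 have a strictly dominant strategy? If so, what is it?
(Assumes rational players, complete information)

No strictly dominant strategy exists for Player 1

Work:
A strategy strictly dominates another if it gives a strictly higher payoff against every opponent action. Compare each pair of P1's strategies column-by-column:
  A vs B: [1 vs 2, 2 vs 2] → A does not strictly dominate B (column X: 1 ≤ 2)
  B vs A: [2 vs 1, 2 vs 2] → B does not strictly dominate A (column Y: 2 ≤ 2)
No single strategy strictly dominates all others → no strictly dominant strategy.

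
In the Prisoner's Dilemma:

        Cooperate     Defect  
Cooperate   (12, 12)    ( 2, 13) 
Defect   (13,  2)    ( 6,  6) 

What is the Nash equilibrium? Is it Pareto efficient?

(Defect, Defect) is NE; not Pareto efficient

Work:
Defect dominates Cooperate for both players:
If P2 cooperates: Defect (13) > Cooperate (12)
If P2 defects: Defect (6) > Cooperate (2)
NE: (Defect, Defect) with payoff (6, 6)
But (Cooperate, Cooperate) = (12, 12) Pareto dominates (6, 6)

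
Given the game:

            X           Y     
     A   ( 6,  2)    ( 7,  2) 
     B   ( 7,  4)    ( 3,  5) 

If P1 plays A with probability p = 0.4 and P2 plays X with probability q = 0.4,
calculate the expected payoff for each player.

E[P1] = 5.4, E[P2] = 3.56

Work:
E[P1] = p·q·π₁(A,X) + p·(1-q)·π₁(A,Y) + (1-p)·q·π₁(B,X) + (1-p)·(1-q)·π₁(B,Y)
= 0.4·0.4·6 + 0.4·0.6·7 + 0.6·0.4·7 + 0.6·0.6·3
= 5.4

E[P2] = 3.56 (similar calculation)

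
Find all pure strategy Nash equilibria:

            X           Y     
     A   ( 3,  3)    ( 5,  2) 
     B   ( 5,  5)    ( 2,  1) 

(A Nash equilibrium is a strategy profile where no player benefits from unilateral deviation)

Nash equilibrium: (B, X)

Work:
Best responses:
  P1 vs X: payoffs [3, 5] → best response B (payoff 5)
  P1 vs Y: payoffs [5, 2] → best response A (payoff 5)
  P2 vs A: payoffs [3, 2] → best response X (payoff 3)
  P2 vs B: payoffs [5, 1] → best response X (payoff 5)
Mutual best responses: (B,X) → Nash equilibria.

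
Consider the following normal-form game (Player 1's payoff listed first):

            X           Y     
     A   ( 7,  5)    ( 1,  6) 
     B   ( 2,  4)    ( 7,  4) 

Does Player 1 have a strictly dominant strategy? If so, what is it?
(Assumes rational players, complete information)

No strictly dominant strategy exists for Player 1

Work:
A strategy strictly dominates another if it gives a strictly higher payoff against every opponent action. Compare each pair of P1's strategies column-by-column:
  A vs B: [7 vs 2, 1 vs 7] → A does not strictly dominate B (column Y: 1 ≤ 7)
  B vs A: [2 vs 7, 7 vs 1] → B does not strictly dominate A (column X: 2 ≤ 7)
No single strategy strictly dominates all others → no strictly dominant strategy.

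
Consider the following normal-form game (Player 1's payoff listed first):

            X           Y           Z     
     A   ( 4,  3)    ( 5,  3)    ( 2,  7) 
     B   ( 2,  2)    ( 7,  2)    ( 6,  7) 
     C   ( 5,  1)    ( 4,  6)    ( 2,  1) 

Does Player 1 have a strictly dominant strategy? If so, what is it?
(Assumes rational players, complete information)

No strictly dominant strategy exists for Player 1

Work:
A strategy strictly dominates another if it gives a strictly higher payoff against every opponent action. Compare each pair of P1's strategies column-by-column:
  A vs B: [4 vs 2, 5 vs 7, 2 vs 6] → A does not strictly dominate B (column Y: 5 ≤ 7)
  A vs C: [4 vs 5, 5 vs 4, 2 vs 2] → A does not strictly dominate C (column X: 4 ≤ 5)
  B vs A: [2 vs 4, 7 vs 5, 6 vs 2] → B does not strictly dominate A (column X: 2 ≤ 4)
  B vs C: [2 vs 5, 7 vs 4, 6 vs 2] → B does not strictly dominate C (column X: 2 ≤ 5)
  C vs A: [5 vs 4, 4 vs 5, 2 vs 2] → C does not strictly dominate A (column Y: 4 ≤ 5)
  C vs B: [5 vs 2, 4 vs 7, 2 vs 6] → C does not strictly dominate B (column Y: 4 ≤ 7)
No single strategy strictly dominates all others → no strictly dominant strategy.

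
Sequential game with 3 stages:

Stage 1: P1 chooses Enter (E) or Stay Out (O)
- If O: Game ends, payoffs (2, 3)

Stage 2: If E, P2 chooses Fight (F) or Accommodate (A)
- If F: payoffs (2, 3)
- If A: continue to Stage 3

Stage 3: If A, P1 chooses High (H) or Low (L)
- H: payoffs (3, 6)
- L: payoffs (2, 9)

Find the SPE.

SPE: (E, A, H); Outcome (3, 6)

Work:
Stage 3: P1 chooses H (3 vs 2)
Stage 2: P2: F->3, A->6 (anticipating H). Choose A
Stage 1: P1: O->2, E->3 (anticipating A, H). Choose E
SPE path: E -> A -> H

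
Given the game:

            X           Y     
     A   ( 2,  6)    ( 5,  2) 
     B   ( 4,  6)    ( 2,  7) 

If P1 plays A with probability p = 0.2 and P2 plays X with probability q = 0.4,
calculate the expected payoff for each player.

E[P1] = 3.0, E[P2] = 6.0

Work:
E[P1] = p·q·π₁(A,X) + p·(1-q)·π₁(A,Y) + (1-p)·q·π₁(B,X) + (1-p)·(1-q)·π₁(B,Y)
= 0.2·0.4·2 + 0.2·0.6·5 + 0.8·0.4·4 + 0.8·0.6·2
= 3.0

E[P2] = 6.0 (similar calculation)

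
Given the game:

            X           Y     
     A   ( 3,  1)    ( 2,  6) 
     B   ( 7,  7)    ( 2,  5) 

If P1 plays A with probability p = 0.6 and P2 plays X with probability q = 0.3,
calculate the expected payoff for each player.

E[P1] = 2.78, E[P2] = 4.94

Work:
E[P1] = p·q·π₁(A,X) + p·(1-q)·π₁(A,Y) + (1-p)·q·π₁(B,X) + (1-p)·(1-q)·π₁(B,Y)
= 0.6·0.3·3 + 0.6·0.7·2 + 0.4·0.3·7 + 0.4·0.7·2
= 2.78

E[P2] = 4.94 (similar calculation)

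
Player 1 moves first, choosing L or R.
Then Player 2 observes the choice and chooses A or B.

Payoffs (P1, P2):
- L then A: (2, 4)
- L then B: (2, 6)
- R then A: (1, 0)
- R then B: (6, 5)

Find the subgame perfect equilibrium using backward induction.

P1 plays R, P2 plays B after L and B after R; Payoff (6, 5)

Work:
Backward induction:
After L: P2 chooses B → P1 gets 2
After R: P2 chooses B → P1 gets 6
P1 chooses R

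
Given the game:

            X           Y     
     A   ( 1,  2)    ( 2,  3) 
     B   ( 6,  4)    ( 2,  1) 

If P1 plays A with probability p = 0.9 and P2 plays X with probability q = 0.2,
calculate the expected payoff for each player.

E[P1] = 1.9, E[P2] = 2.68

Work:
E[P1] = p·q·π₁(A,X) + p·(1-q)·π₁(A,Y) + (1-p)·q·π₁(B,X) + (1-p)·(1-q)·π₁(B,Y)
= 0.9·0.2·1 + 0.9·0.8·2 + 0.1·0.2·6 + 0.1·0.8·2
= 1.9

E[P2] = 2.68 (similar calculation)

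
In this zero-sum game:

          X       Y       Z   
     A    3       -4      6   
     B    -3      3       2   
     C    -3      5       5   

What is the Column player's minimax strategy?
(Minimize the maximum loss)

Column should play X, value = 3

Work:
Column player minimizes Row's maximum payoff:
Column X: max payoff to Row = 3
Column Y: max payoff to Row = 5
Column Z: max payoff to Row = 6
Minimum is 3, achieved by column X.
Minimax strategy: X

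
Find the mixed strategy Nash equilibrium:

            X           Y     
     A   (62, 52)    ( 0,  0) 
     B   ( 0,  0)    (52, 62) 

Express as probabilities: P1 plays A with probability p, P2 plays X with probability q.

p = 0.5439, q = 0.4561

Work:
Find probabilities that make opponent indifferent:
P2 chooses q to make P1 indifferent between A and B
P1 chooses p to make P2 indifferent between X and Y
Mixed NE: P1 plays (A: 0.5439, B: 0.4561), P2 plays (X: 0.4561, Y: 0.5439)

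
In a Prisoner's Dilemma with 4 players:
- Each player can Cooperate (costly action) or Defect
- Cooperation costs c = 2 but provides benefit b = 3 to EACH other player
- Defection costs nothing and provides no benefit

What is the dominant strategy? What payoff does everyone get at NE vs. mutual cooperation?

Dominant: Defect; NE payoff = 0; Coop payoff = 7

Work:
Defect dominates (saves cost c = 2, benefit to others is external)
NE: All defect → everyone gets 0
If all cooperate: each receives (3)×3 - 2 = 7
Social dilemma: 7 > 0 but NE gives 0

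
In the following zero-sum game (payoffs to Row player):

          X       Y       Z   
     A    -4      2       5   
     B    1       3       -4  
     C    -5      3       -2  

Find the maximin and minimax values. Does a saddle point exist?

Maximin = -4, Minimax = 1, Saddle: False

Work:
Row minimums: [-4, -4, -5] → maximin = -4
Column maximums: [1, 3, 5] → minimax = 1
No saddle point (maximin ≠ minimax). Mixed strategy needed.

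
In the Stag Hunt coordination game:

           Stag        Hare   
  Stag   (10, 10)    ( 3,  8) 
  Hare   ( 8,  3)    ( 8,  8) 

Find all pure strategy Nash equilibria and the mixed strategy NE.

Pure NE: (Stag, Stag) and (Hare, Hare); Mixed NE: p = 0.7143, q = 0.7143

Work:
Check pure NE:
(Stag, Stag): (10, 10) - no unilateral deviation beneficial
(Hare, Hare): (8, 8) - no unilateral deviation beneficial
Mixed NE: P1 plays Stag with p = 0.7143, P2 plays Stag with q = 0.7143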